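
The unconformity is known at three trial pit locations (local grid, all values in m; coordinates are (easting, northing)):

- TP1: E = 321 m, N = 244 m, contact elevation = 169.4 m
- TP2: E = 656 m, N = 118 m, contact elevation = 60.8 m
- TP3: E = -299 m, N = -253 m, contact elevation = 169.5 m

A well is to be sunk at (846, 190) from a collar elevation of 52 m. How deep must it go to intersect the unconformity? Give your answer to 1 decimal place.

13.3 m

Two edge vectors: TP1→TP2 = (335, -126, -108.6), TP1→TP3 = (-620, -497, 0.1).
Normal n = (TP1→TP2) × (TP1→TP3) = (-53986.8, 67298.5, -244615).
So ∂z/∂E = −n_x/n_z = −0.22070 and ∂z/∂N = −n_y/n_z = 0.27512.
Intercept c from TP1: 169.4 + 70.85 − 67.13 = 173.12.
At (846, 190): z_contact = −186.71 + 52.27 + 173.12 = 38.68 m.
Depth below ground = 52 − 38.68 = 13.3 m.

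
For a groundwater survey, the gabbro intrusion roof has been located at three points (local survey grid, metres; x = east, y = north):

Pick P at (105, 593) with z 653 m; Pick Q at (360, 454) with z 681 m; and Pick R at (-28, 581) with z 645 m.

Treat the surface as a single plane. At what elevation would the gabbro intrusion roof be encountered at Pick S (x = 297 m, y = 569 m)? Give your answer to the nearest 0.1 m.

667.8 m

Let the plane be z = a·x + b·y + c.
Pick Q−Pick P: 255a − 139b = 28;  Pick R−Pick P: −133a − 12b = −8.
Solving gives a = 0.06720, b = −0.07815.
Then c = 653 − a·105 − b·593 = 692.29.
At (297, 569): z = 20.0 − 44.5 + 692.29 = 667.8 m.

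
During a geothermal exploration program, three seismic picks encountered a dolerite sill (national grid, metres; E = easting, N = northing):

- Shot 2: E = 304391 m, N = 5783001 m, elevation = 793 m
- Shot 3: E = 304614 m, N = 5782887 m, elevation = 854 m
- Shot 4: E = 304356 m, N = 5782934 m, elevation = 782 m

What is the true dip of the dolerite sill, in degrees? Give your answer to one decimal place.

Let the plane be z = a·E + b·N + c.
Shot 3−Shot 2: 223a − 114b = 61;  Shot 4−Shot 2: −35a − 67b = −11.
Solving gives a = 0.28213, b = 0.01680.
Gradient magnitude |∇z| = √(a² + b²) = √(0.07960 + 0.00028) = 0.28263.
True dip = arctan(0.28263) = 15.8°, dipping toward W (azimuth ≈ 267°).

15.8°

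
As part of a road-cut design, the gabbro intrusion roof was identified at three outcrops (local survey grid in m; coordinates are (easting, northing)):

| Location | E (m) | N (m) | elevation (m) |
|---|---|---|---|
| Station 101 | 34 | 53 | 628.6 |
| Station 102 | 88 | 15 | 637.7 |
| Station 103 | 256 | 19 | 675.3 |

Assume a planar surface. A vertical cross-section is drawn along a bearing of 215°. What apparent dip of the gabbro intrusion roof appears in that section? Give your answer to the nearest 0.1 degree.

Two edge vectors: Station 101→Station 102 = (54, -38, 9.1), Station 101→Station 103 = (222, -34, 46.7).
Normal n = (Station 101→Station 102) × (Station 101→Station 103) = (-1465.2, -501.6, 6600).
So ∂z/∂E = −n_x/n_z = 0.22200 and ∂z/∂N = −n_y/n_z = 0.07600.
Unit vector along 215° is (sin 215°, cos 215°) = (-0.5736, -0.8192).
Slope in that direction = a·(-0.5736) + b·(-0.8192) = −0.18959.
Apparent dip = arctan|0.18959| = 10.7° (true dip is 13.2°, so apparent ≤ true as expected).

10.7°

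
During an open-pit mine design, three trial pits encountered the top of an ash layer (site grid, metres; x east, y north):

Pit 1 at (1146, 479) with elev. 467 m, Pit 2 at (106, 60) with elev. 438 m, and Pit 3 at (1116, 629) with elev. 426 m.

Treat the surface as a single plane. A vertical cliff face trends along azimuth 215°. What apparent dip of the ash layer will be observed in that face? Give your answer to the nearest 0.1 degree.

Let the plane be z = a·x + b·y + c.
Pit 2−Pit 1: −1040a − 419b = −29;  Pit 3−Pit 1: −30a + 150b = −41.
Solving gives a = 0.12772, b = −0.24779.
Unit vector along 215° is (sin 215°, cos 215°) = (-0.5736, -0.8192).
Slope in that direction = a·(-0.5736) + b·(-0.8192) = 0.12972.
Apparent dip = arctan|0.12972| = 7.4° (true dip is 15.6°, so apparent ≤ true as expected).

7.4°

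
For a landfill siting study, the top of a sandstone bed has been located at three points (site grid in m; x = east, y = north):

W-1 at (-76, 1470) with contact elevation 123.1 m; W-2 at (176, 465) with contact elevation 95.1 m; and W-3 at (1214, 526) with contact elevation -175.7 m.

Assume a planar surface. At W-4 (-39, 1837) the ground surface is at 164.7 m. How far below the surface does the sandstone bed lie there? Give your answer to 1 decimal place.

Let the plane be z = a·x + b·y + c.
W-2−W-1: 252a − 1005b = −28;  W-3−W-1: 1290a − 944b = −298.8.
Solving gives a = −0.258711, b = −0.037010.
Then c = 123.1 − a·-76 − b·1470 = 157.84.
At (-39, 1837): z_contact = 10.09 − 67.99 + 157.84 = 99.94 m.
Depth below ground = 164.7 − 99.94 = 64.8 m.

64.8 m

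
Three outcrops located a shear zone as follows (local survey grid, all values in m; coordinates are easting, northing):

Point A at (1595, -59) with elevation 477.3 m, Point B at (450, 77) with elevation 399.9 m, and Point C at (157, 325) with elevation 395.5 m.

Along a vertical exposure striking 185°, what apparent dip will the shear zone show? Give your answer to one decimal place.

Two edge vectors: Point A→Point B = (-1145, 136, -77.4), Point A→Point C = (-1438, 384, -81.8).
Normal n = (Point A→Point B) × (Point A→Point C) = (18596.8, 17640.2, -244112).
So ∂z/∂easting = −n_x/n_z = 0.07618 and ∂z/∂northing = −n_y/n_z = 0.07226.
Unit vector along 185° is (sin 185°, cos 185°) = (-0.0872, -0.9962).
Slope in that direction = a·(-0.0872) + b·(-0.9962) = −0.07863.
Apparent dip = arctan|0.07863| = 4.5° (true dip is 6.0°, so apparent ≤ true as expected).

4.5°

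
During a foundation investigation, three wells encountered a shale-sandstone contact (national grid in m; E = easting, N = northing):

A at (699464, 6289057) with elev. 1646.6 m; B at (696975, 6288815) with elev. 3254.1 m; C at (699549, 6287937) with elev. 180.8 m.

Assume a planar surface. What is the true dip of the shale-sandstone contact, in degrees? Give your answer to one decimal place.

Let the plane be z = a·E + b·N + c.
B−A: −2489a − 242b = 1607.5;  C−A: 85a − 1120b = −1465.8.
Solving gives a = −0.76743, b = 1.25051.
Gradient magnitude |∇z| = √(a² + b²) = √(0.58894 + 1.56377) = 1.46721.
True dip = arctan(1.46721) = 55.7°, dipping toward SSE (azimuth ≈ 148°).

55.7°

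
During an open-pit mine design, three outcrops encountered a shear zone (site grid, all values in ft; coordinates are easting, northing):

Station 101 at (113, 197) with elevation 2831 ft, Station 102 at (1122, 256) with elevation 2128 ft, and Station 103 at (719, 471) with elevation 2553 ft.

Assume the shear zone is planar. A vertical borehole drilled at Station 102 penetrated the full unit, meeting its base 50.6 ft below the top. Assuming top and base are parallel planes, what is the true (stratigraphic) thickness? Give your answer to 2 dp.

Let the plane be z = a·easting + b·northing + c.
Station 102−Station 101: 1009a + 59b = −703;  Station 103−Station 101: 606a + 274b = −278.
Solving gives a = −0.73208, b = 0.60452.
|∇z| = √(a²+b²) = 0.94941, so dip δ = arctan(0.94941) = 43.51°.
True thickness = vertical thickness × cos δ = 50.6 × cos 43.51° = 36.70 ft.

36.70 ft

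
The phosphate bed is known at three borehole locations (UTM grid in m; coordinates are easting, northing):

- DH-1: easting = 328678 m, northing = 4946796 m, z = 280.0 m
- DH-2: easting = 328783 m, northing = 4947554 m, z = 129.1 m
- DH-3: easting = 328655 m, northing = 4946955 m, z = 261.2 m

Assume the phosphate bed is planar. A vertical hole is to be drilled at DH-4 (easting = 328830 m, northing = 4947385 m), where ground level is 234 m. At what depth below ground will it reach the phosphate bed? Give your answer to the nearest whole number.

Two edge vectors: DH-1→DH-2 = (105, 758, -150.9), DH-1→DH-3 = (-23, 159, -18.8).
Normal n = (DH-1→DH-2) × (DH-1→DH-3) = (9742.7, 5444.7, 34129).
So ∂z/∂easting = −n_x/n_z = −0.28546690 and ∂z/∂northing = −n_y/n_z = −0.15953295.
Intercept c from DH-1: 280 + 93826.69 + 789176.95 = 883283.64.
At (328830, 4947385): z_contact = −93870.1 − 789270.9 + 883283.64 = 142.6 m.
Depth below ground = 234 − 142.6 = 91 m.

91 m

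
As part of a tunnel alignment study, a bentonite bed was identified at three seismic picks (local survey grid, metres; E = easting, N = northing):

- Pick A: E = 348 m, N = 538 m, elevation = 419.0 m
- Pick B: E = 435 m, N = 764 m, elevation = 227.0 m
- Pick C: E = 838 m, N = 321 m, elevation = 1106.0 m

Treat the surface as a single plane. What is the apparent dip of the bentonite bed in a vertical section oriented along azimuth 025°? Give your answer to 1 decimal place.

Let the plane be z = a·E + b·N + c.
Pick B−Pick A: 87a + 226b = −192;  Pick C−Pick A: 490a − 217b = 687.
Solving gives a = 0.87640, b = −1.18693.
Unit vector along 025° is (sin 25°, cos 25°) = (0.4226, 0.9063).
Slope in that direction = a·(0.4226) + b·(0.9063) = −0.70534.
Apparent dip = arctan|0.70534| = 35.2° (true dip is 55.9°, so apparent ≤ true as expected).

35.2°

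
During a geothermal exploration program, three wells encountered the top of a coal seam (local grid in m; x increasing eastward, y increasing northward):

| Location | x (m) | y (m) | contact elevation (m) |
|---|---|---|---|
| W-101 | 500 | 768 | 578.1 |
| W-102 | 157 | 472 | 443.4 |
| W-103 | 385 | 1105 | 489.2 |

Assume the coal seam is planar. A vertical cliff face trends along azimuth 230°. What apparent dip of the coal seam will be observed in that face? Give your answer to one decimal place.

Two edge vectors: W-101→W-102 = (-343, -296, -134.7), W-101→W-103 = (-115, 337, -88.9).
Normal n = (W-101→W-102) × (W-101→W-103) = (71708.3, -15002.2, -149631).
So ∂z/∂x = −n_x/n_z = 0.47923 and ∂z/∂y = −n_y/n_z = −0.10026.
Unit vector along 230° is (sin 230°, cos 230°) = (-0.7660, -0.6428).
Slope in that direction = a·(-0.7660) + b·(-0.6428) = −0.30267.
Apparent dip = arctan|0.30267| = 16.8° (true dip is 26.1°, so apparent ≤ true as expected).

16.8°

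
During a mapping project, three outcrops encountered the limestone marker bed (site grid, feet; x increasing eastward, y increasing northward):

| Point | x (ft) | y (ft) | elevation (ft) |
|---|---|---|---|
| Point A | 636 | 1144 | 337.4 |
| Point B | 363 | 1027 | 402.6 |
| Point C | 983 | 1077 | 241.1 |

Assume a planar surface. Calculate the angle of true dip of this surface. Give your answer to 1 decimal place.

15.3°

Let the plane be z = a·x + b·y + c.
Point B−Point A: −273a − 117b = 65.2;  Point C−Point A: 347a − 67b = −96.3.
Solving gives a = −0.26550, b = 0.06224.
Gradient magnitude |∇z| = √(a² + b²) = √(0.07049 + 0.00387) = 0.27270.
True dip = arctan(0.27270) = 15.3°, dipping toward ESE (azimuth ≈ 103°).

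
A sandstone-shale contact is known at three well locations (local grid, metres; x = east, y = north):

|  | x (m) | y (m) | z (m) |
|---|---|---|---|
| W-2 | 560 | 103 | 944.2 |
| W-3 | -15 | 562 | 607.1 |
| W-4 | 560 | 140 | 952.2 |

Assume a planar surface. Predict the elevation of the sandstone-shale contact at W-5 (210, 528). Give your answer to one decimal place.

Let the plane be z = a·x + b·y + c.
W-3−W-2: −575a + 459b = −337.1;  W-4−W-2: 0a + 37b = 8.
Solving gives a = 0.75886, b = 0.21622.
Then c = 944.2 − a·560 − b·103 = 496.97.
At (210, 528): z = 159.4 + 114.2 + 496.97 = 770.5 m.

770.5 m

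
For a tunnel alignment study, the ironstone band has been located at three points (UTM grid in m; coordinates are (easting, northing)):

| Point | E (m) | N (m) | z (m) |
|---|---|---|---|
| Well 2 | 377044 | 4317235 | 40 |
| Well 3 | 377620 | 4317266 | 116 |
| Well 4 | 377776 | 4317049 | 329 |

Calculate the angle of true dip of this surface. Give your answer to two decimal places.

Let the plane be z = a·E + b·N + c.
Well 3−Well 2: 576a + 31b = 76;  Well 4−Well 2: 732a − 186b = 289.
Solving gives a = 0.17789, b = −0.85368.
Gradient magnitude |∇z| = √(a² + b²) = √(0.03164 + 0.72878) = 0.87202.
True dip = arctan(0.87202) = 41.09°, dipping toward NNW (azimuth ≈ 348°).

41.09°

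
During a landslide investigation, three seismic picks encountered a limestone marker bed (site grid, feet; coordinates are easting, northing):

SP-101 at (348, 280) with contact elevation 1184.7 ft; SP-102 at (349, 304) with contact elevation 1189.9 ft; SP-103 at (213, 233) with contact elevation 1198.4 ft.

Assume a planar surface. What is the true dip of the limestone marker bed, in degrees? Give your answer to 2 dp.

Let the plane be z = a·easting + b·northing + c.
SP-102−SP-101: 1a + 24b = 5.2;  SP-103−SP-101: −135a − 47b = 13.7.
Solving gives a = −0.17952, b = 0.22415.
Gradient magnitude |∇z| = √(a² + b²) = √(0.03223 + 0.05024) = 0.28717.
True dip = arctan(0.28717) = 16.02°, dipping toward SE (azimuth ≈ 141°).

16.02°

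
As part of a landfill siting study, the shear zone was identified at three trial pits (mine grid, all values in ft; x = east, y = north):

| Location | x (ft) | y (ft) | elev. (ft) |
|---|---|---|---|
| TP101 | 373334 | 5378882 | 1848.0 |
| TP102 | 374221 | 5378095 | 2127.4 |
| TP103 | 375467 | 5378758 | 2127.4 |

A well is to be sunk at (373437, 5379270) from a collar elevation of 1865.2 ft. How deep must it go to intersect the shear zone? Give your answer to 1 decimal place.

91.1 ft

Two edge vectors: TP101→TP102 = (887, -787, 279.4), TP101→TP103 = (2133, -124, 279.4).
Normal n = (TP101→TP102) × (TP101→TP103) = (-185242.2, 348132.4, 1568683).
So ∂z/∂x = −n_x/n_z = 0.118087721 and ∂z/∂y = −n_y/n_z = −0.221926546.
Intercept c from TP101: 1848 − 44086.16 + 1193716.70 = 1151478.54.
At (373437, 5379270): z_contact = 44098.32 − 1193802.81 + 1151478.54 = 1774.06 ft.
Depth below ground = 1865.2 − 1774.06 = 91.1 ft.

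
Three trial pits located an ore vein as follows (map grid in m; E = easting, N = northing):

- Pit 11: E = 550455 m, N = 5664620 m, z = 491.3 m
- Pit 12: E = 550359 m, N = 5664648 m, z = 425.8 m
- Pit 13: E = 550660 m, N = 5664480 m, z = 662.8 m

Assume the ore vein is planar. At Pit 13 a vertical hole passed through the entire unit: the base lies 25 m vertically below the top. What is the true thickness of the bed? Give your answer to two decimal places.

Two edge vectors: Pit 11→Pit 12 = (-96, 28, -65.5), Pit 11→Pit 13 = (205, -140, 171.5).
Normal n = (Pit 11→Pit 12) × (Pit 11→Pit 13) = (-4368, 3036.5, 7700).
So ∂z/∂E = −n_x/n_z = 0.56727 and ∂z/∂N = −n_y/n_z = −0.39435.
|∇z| = √(a²+b²) = 0.69088, so dip δ = arctan(0.69088) = 34.64°.
True thickness = vertical thickness × cos δ = 25 × cos 34.64° = 20.57 m.

20.57 m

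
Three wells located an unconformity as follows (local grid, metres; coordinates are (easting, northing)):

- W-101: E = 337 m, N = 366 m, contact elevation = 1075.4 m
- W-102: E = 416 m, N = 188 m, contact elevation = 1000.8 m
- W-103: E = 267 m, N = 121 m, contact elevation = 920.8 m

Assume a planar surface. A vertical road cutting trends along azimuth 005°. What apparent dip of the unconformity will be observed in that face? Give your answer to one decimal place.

Two edge vectors: W-101→W-102 = (79, -178, -74.6), W-101→W-103 = (-70, -245, -154.6).
Normal n = (W-101→W-102) × (W-101→W-103) = (9241.8, 17435.4, -31815).
So ∂z/∂E = −n_x/n_z = 0.29049 and ∂z/∂N = −n_y/n_z = 0.54802.
Unit vector along 005° is (sin 5°, cos 5°) = (0.0872, 0.9962).
Slope in that direction = a·(0.0872) + b·(0.9962) = 0.57126.
Apparent dip = arctan|0.57126| = 29.7° (true dip is 31.8°, so apparent ≤ true as expected).

29.7°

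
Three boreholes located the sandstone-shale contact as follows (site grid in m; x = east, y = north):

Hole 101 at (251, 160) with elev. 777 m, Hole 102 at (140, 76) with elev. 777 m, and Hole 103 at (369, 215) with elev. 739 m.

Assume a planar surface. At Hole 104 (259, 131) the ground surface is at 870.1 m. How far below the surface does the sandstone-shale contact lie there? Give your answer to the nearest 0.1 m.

Two edge vectors: Hole 101→Hole 102 = (-111, -84, 0), Hole 101→Hole 103 = (118, 55, -38).
Normal n = (Hole 101→Hole 102) × (Hole 101→Hole 103) = (3192, -4218, 3807).
So ∂z/∂x = −n_x/n_z = −0.83846 and ∂z/∂y = −n_y/n_z = 1.10796.
Intercept c from Hole 101: 777 + 210.45 − 177.27 = 810.18.
At (259, 131): z_contact = −217.16 + 145.14 + 810.18 = 738.16 m.
Depth below ground = 870.1 − 738.16 = 131.9 m.

131.9 m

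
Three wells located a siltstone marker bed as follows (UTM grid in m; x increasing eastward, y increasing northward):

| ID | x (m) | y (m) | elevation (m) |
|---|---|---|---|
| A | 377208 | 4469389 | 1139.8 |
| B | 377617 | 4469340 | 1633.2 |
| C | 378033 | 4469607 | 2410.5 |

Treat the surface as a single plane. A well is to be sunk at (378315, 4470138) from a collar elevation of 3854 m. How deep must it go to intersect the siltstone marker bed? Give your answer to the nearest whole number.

Two edge vectors: A→B = (409, -49, 493.4), A→C = (825, 218, 1270.7).
Normal n = (A→B) × (A→C) = (-169825.5, -112661.3, 129587).
So ∂z/∂x = −n_x/n_z = 1.31051340 and ∂z/∂y = −n_y/n_z = 0.86938736.
Intercept c from A: 1139.8 − 494336.14 − 3885630.31 = −4378826.65.
At (378315, 4470138): z_contact = 495786.9 + 3886281.5 − 4378826.65 = 3241.7 m.
Depth below ground = 3854 − 3241.7 = 612 m.

612 m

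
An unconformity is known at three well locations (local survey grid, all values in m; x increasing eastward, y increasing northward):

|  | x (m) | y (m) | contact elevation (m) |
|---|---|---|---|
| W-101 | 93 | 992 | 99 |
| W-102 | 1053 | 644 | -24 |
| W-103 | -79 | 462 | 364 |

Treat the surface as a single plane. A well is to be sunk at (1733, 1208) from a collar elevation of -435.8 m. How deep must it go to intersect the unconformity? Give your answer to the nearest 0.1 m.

7.8 m

Two edge vectors: W-101→W-102 = (960, -348, -123), W-101→W-103 = (-172, -530, 265).
Normal n = (W-101→W-102) × (W-101→W-103) = (-157410, -233244, -568656).
So ∂z/∂x = −n_x/n_z = −0.276811 and ∂z/∂y = −n_y/n_z = −0.410167.
Intercept c from W-101: 99 + 25.74 + 406.89 = 531.63.
At (1733, 1208): z_contact = −479.71 − 495.48 + 531.63 = -443.57 m.
Depth below ground = -435.8 − (-443.57) = 7.8 m.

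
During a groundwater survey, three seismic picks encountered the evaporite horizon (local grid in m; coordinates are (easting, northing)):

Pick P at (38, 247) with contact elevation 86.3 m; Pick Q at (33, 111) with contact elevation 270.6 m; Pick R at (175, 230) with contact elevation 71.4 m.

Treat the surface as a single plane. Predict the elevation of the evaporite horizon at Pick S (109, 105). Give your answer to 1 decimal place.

Two edge vectors: Pick P→Pick Q = (-5, -136, 184.3), Pick P→Pick R = (137, -17, -14.9).
Normal n = (Pick P→Pick Q) × (Pick P→Pick R) = (5159.5, 25174.6, 18717).
So ∂z/∂E = −n_x/n_z = −0.27566 and ∂z/∂N = −n_y/n_z = −1.34501.
Intercept c from Pick P: 86.3 + 10.48 + 332.22 = 428.99.
At (109, 105): z = −30.0 − 141.2 + 428.99 = 257.7 m.

257.7 m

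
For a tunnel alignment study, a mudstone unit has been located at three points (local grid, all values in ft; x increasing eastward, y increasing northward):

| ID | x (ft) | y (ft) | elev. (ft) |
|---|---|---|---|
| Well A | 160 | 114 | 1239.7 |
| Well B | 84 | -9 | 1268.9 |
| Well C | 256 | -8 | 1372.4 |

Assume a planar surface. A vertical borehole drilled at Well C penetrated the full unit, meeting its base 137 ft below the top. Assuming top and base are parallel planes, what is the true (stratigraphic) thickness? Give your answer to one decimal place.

Let the plane be z = a·x + b·y + c.
Well B−Well A: −76a − 123b = 29.2;  Well C−Well A: 96a − 122b = 132.7.
Solving gives a = 0.60530, b = −0.61140.
|∇z| = √(a²+b²) = 0.86035, so dip δ = arctan(0.86035) = 40.71°.
True thickness = vertical thickness × cos δ = 137 × cos 40.71° = 103.9 ft.

103.9 ft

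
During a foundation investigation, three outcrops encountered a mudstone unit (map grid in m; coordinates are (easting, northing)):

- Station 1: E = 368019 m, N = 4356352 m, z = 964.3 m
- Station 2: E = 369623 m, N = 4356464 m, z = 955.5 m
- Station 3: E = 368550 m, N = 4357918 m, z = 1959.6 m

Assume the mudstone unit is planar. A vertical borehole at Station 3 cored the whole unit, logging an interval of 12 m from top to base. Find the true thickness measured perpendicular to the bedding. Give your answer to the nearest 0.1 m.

10.0 m

Two edge vectors: Station 1→Station 2 = (1604, 112, -8.8), Station 1→Station 3 = (531, 1566, 995.3).
Normal n = (Station 1→Station 2) × (Station 1→Station 3) = (125254.4, -1601134, 2452392).
So ∂z/∂E = −n_x/n_z = −0.05107 and ∂z/∂N = −n_y/n_z = 0.65289.
|∇z| = √(a²+b²) = 0.65488, so dip δ = arctan(0.65488) = 33.22°.
True thickness = vertical thickness × cos δ = 12 × cos 33.22° = 10.0 m.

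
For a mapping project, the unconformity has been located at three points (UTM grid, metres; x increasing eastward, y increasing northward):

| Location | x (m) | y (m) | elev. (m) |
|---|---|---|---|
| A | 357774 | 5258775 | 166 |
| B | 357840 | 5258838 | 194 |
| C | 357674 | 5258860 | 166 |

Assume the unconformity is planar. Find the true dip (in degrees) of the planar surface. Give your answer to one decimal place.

17.1°

Let the plane be z = a·x + b·y + c.
B−A: 66a + 63b = 28;  C−A: −100a + 85b = 0.
Solving gives a = 0.19983, b = 0.23510.
Gradient magnitude |∇z| = √(a² + b²) = √(0.03993 + 0.05527) = 0.30855.
True dip = arctan(0.30855) = 17.1°, dipping toward SW (azimuth ≈ 220°).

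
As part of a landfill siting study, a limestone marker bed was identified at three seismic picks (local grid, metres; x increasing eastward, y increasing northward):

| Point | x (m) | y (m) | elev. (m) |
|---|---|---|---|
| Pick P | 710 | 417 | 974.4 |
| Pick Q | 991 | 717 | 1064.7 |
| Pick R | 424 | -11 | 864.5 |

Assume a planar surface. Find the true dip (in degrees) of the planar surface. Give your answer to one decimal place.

12.4°

Let the plane be z = a·x + b·y + c.
Pick Q−Pick P: 281a + 300b = 90.3;  Pick R−Pick P: −286a − 428b = −109.9.
Solving gives a = 0.16474, b = 0.14669.
Gradient magnitude |∇z| = √(a² + b²) = √(0.02714 + 0.02152) = 0.22059.
True dip = arctan(0.22059) = 12.4°, dipping toward SW (azimuth ≈ 228°).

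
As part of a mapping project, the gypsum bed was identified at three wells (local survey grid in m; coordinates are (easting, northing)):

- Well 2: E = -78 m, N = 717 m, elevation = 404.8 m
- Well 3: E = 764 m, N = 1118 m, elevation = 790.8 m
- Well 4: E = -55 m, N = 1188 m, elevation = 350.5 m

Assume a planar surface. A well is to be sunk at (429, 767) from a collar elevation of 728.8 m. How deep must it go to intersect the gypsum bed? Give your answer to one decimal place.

Let the plane be z = a·E + b·N + c.
Well 3−Well 2: 842a + 401b = 386;  Well 4−Well 2: 23a + 471b = −54.3.
Solving gives a = 0.525560, b = −0.140951.
Then c = 404.8 − a·-78 − b·717 = 546.86.
At (429, 767): z_contact = 225.47 − 108.11 + 546.86 = 664.21 m.
Depth below ground = 728.8 − 664.21 = 64.6 m.

64.6 m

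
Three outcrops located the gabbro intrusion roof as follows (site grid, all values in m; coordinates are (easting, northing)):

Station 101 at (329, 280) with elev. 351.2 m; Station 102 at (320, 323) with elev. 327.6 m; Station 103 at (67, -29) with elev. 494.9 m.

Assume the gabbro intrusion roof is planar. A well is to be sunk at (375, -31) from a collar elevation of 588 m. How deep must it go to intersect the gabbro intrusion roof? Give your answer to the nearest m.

Let the plane be z = a·E + b·N + c.
Station 102−Station 101: −9a + 43b = −23.6;  Station 103−Station 101: −262a − 309b = 143.7.
Solving gives a = 0.07926, b = −0.53225.
Then c = 351.2 − a·329 − b·280 = 474.15.
At (375, -31): z_contact = 29.7 + 16.5 + 474.15 = 520.4 m.
Depth below ground = 588 − 520.4 = 68 m.

68 m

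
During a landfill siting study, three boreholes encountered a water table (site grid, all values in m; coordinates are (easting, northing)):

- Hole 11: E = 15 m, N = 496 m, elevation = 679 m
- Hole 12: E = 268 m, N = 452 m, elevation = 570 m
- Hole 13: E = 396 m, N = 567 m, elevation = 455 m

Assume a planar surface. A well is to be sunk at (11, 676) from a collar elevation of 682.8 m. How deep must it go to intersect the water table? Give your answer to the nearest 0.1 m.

Let the plane be z = a·E + b·N + c.
Hole 12−Hole 11: 253a − 44b = −109;  Hole 13−Hole 11: 381a + 71b = −224.
Solving gives a = −0.50667, b = −0.43606.
Then c = 679 − a·15 − b·496 = 902.88.
At (11, 676): z_contact = −5.57 − 294.78 + 902.88 = 602.54 m.
Depth below ground = 682.8 − 602.54 = 80.3 m.

80.3 m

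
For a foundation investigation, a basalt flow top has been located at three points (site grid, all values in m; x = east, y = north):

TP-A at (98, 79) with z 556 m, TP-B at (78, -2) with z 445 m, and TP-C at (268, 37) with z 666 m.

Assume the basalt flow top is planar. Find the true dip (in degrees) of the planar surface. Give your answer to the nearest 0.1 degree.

Let the plane be z = a·x + b·y + c.
TP-B−TP-A: −20a − 81b = −111;  TP-C−TP-A: 170a − 42b = 110.
Solving gives a = 0.92895, b = 1.14100.
Gradient magnitude |∇z| = √(a² + b²) = √(0.86295 + 1.30188) = 1.47134.
True dip = arctan(1.47134) = 55.8°, dipping toward SW (azimuth ≈ 219°).

55.8°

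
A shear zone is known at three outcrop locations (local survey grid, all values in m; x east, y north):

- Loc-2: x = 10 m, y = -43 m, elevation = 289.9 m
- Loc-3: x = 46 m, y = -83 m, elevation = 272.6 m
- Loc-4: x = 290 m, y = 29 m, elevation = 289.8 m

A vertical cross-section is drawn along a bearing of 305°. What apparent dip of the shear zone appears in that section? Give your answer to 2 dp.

Let the plane be z = a·x + b·y + c.
Loc-3−Loc-2: 36a − 40b = −17.3;  Loc-4−Loc-2: 280a + 72b = −0.1.
Solving gives a = −0.09060, b = 0.35096.
Unit vector along 305° is (sin 305°, cos 305°) = (-0.8192, 0.5736).
Slope in that direction = a·(-0.8192) + b·(0.5736) = 0.27552.
Apparent dip = arctan|0.27552| = 15.40° (true dip is 19.9°, so apparent ≤ true as expected).

15.40°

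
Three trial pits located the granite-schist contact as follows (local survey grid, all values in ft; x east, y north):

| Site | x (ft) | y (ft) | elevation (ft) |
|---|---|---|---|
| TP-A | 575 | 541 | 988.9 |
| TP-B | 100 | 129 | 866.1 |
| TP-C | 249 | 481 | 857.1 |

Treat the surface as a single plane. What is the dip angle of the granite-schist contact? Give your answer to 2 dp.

26.21°

Two edge vectors: TP-A→TP-B = (-475, -412, -122.8), TP-A→TP-C = (-326, -60, -131.8).
Normal n = (TP-A→TP-B) × (TP-A→TP-C) = (46933.6, -22572.2, -105812).
So ∂z/∂x = −n_x/n_z = 0.44356 and ∂z/∂y = −n_y/n_z = −0.21332.
Gradient magnitude |∇z| = √(a² + b²) = √(0.19674 + 0.04551) = 0.49219.
True dip = arctan(0.49219) = 26.21°, dipping toward WNW (azimuth ≈ 296°).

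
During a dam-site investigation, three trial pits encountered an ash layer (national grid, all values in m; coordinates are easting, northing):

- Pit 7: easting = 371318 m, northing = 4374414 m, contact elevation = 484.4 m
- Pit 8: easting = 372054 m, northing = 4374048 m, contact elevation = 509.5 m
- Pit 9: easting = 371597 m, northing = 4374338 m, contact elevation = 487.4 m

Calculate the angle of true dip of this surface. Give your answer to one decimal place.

6.0°

Two edge vectors: Pit 7→Pit 8 = (736, -366, 25.1), Pit 7→Pit 9 = (279, -76, 3).
Normal n = (Pit 7→Pit 8) × (Pit 7→Pit 9) = (809.6, 4794.9, 46178).
So ∂z/∂easting = −n_x/n_z = −0.01753 and ∂z/∂northing = −n_y/n_z = −0.10384.
Gradient magnitude |∇z| = √(a² + b²) = √(0.00031 + 0.01078) = 0.10530.
True dip = arctan(0.10530) = 6.0°, dipping toward N (azimuth ≈ 010°).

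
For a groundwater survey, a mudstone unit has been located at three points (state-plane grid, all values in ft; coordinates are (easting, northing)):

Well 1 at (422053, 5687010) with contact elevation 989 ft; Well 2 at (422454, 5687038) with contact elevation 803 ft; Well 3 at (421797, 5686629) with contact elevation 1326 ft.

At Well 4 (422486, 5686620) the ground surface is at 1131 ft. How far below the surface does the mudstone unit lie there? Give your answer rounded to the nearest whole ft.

90 ft

Let the plane be z = a·E + b·N + c.
Well 2−Well 1: 401a + 28b = −186;  Well 3−Well 1: −256a − 381b = 337.
Solving gives a = −0.42187167, b = −0.60105210.
Then c = 989 − a·422053 − b·5687010 = 3597230.53.
At (422486, 5686620): z_contact = −178234.9 − 3417954.9 + 3597230.53 = 1040.7 ft.
Depth below ground = 1131 − 1040.7 = 90 ft.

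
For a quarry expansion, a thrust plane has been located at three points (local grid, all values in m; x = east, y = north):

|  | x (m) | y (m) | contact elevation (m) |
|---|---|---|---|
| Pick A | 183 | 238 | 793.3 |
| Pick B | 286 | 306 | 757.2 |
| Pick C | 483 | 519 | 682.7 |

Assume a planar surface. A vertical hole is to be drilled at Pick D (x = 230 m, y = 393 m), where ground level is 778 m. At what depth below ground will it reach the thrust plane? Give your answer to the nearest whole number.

Let the plane be z = a·x + b·y + c.
Pick B−Pick A: 103a + 68b = −36.1;  Pick C−Pick A: 300a + 281b = −110.6.
Solving gives a = −0.30707, b = −0.06576.
Then c = 793.3 − a·183 − b·238 = 865.15.
At (230, 393): z_contact = −70.6 − 25.8 + 865.15 = 768.7 m.
Depth below ground = 778 − 768.7 = 9 m.

9 m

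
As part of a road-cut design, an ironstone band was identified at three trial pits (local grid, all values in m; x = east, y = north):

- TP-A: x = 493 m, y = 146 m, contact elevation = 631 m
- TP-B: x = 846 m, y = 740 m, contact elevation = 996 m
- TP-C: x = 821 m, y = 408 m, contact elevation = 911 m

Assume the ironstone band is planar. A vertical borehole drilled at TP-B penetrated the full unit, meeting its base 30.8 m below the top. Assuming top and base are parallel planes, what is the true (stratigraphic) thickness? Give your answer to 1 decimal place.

Two edge vectors: TP-A→TP-B = (353, 594, 365), TP-A→TP-C = (328, 262, 280).
Normal n = (TP-A→TP-B) × (TP-A→TP-C) = (70690, 20880, -102346).
So ∂z/∂x = −n_x/n_z = 0.69070 and ∂z/∂y = −n_y/n_z = 0.20401.
|∇z| = √(a²+b²) = 0.72020, so dip δ = arctan(0.72020) = 35.76°.
True thickness = vertical thickness × cos δ = 30.8 × cos 35.76° = 25.0 m.

25.0 m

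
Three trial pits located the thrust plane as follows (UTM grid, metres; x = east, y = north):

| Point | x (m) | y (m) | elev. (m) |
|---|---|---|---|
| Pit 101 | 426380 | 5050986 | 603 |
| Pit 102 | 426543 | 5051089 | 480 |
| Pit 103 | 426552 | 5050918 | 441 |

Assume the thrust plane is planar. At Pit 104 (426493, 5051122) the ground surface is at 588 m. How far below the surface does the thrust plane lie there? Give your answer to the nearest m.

58 m

Let the plane be z = a·x + b·y + c.
Pit 102−Pit 101: 163a + 103b = −123;  Pit 103−Pit 101: 172a − 68b = −162.
Solving gives a = −0.86979167, b = 0.18229167.
Then c = 603 − a·426380 − b·5050986 = −549287.89.
At (426493, 5051122): z_contact = −370960.1 + 920777.4 − 549287.89 = 529.5 m.
Depth below ground = 588 − 529.5 = 58 m.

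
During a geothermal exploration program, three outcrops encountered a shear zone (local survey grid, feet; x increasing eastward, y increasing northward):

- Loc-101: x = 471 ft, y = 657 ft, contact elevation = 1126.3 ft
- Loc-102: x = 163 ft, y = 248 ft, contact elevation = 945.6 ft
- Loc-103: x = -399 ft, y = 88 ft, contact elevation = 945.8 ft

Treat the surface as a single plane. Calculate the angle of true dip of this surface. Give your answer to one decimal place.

30.3°

Let the plane be z = a·x + b·y + c.
Loc-102−Loc-101: −308a − 409b = −180.7;  Loc-103−Loc-101: −870a − 569b = −180.5.
Solving gives a = −0.16056, b = 0.56272.
Gradient magnitude |∇z| = √(a² + b²) = √(0.02578 + 0.31665) = 0.58518.
True dip = arctan(0.58518) = 30.3°, dipping toward SSE (azimuth ≈ 164°).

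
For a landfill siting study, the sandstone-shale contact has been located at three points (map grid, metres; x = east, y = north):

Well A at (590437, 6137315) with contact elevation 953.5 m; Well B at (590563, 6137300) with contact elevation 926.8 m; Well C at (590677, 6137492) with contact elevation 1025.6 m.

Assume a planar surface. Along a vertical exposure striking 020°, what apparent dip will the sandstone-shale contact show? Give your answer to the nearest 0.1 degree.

27.2°

Let the plane be z = a·x + b·y + c.
Well B−Well A: 126a − 15b = −26.7;  Well C−Well A: 240a + 177b = 72.1.
Solving gives a = −0.14070, b = 0.59812.
Unit vector along 020° is (sin 20°, cos 20°) = (0.3420, 0.9397).
Slope in that direction = a·(0.3420) + b·(0.9397) = 0.51393.
Apparent dip = arctan|0.51393| = 27.2° (true dip is 31.6°, so apparent ≤ true as expected).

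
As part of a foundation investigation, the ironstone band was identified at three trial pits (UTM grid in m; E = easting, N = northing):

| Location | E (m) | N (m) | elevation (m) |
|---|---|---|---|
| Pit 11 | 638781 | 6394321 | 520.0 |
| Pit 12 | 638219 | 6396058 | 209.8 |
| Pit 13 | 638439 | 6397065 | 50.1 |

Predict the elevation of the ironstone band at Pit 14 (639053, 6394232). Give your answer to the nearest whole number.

Let the plane be z = a·E + b·N + c.
Pit 12−Pit 11: −562a + 1737b = −310.2;  Pit 13−Pit 11: −342a + 2744b = −469.9.
Solving gives a = 0.03688794, b = −0.16664881.
Then c = 520 − a·638781 − b·6394321 = 1042562.64.
At (639053, 6394232): z = 23573.4 − 1065591.1 + 1042562.64 = 544.9 m.

545 m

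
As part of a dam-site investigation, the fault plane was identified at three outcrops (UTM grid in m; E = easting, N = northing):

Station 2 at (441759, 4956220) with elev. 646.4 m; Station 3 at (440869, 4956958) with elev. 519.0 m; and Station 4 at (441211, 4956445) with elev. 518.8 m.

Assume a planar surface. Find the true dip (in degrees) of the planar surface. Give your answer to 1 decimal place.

21.1°

Two edge vectors: Station 2→Station 3 = (-890, 738, -127.4), Station 2→Station 4 = (-548, 225, -127.6).
Normal n = (Station 2→Station 3) × (Station 2→Station 4) = (-65503.8, -43748.8, 204174).
So ∂z/∂E = −n_x/n_z = 0.32082 and ∂z/∂N = −n_y/n_z = 0.21427.
Gradient magnitude |∇z| = √(a² + b²) = √(0.10293 + 0.04591) = 0.38580.
True dip = arctan(0.38580) = 21.1°, dipping toward WSW (azimuth ≈ 236°).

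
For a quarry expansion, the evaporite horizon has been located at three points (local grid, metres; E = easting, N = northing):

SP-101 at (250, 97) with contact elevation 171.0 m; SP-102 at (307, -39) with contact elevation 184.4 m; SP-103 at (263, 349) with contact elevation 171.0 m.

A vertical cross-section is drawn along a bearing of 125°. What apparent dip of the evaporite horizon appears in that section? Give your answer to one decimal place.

Two edge vectors: SP-101→SP-102 = (57, -136, 13.4), SP-101→SP-103 = (13, 252, 0).
Normal n = (SP-101→SP-102) × (SP-101→SP-103) = (-3376.8, 174.2, 16132).
So ∂z/∂E = −n_x/n_z = 0.20932 and ∂z/∂N = −n_y/n_z = −0.01080.
Unit vector along 125° is (sin 125°, cos 125°) = (0.8192, -0.5736).
Slope in that direction = a·(0.8192) + b·(-0.5736) = 0.17766.
Apparent dip = arctan|0.17766| = 10.1° (true dip is 11.8°, so apparent ≤ true as expected).

10.1°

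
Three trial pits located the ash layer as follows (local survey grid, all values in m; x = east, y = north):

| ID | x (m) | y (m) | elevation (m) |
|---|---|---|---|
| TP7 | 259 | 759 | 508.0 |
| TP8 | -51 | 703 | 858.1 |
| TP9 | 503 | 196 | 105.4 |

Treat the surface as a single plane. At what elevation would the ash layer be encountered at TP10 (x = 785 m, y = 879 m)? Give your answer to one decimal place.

Let the plane be z = a·x + b·y + c.
TP8−TP7: −310a − 56b = 350.1;  TP9−TP7: 244a − 563b = −402.6.
Solving gives a = −1.16716, b = 0.20926.
Then c = 508 − a·259 − b·759 = 651.46.
At (785, 879): z = −916.2 + 183.9 + 651.46 = -80.8 m.

-80.8 m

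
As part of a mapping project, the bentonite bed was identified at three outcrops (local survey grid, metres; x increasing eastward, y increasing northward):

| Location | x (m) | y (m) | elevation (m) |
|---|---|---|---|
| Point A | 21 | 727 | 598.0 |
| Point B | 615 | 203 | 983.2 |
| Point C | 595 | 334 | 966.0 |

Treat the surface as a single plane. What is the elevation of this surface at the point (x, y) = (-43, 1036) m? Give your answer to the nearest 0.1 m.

547.1 m

Two edge vectors: Point A→Point B = (594, -524, 385.2), Point A→Point C = (574, -393, 368).
Normal n = (Point A→Point B) × (Point A→Point C) = (-41448.4, 2512.8, 67334).
So ∂z/∂x = −n_x/n_z = 0.615564 and ∂z/∂y = −n_y/n_z = −0.037318.
Intercept c from Point A: 598 − 12.93 + 27.13 = 612.20.
At (-43, 1036): z = −26.5 − 38.7 + 612.20 = 547.1 m.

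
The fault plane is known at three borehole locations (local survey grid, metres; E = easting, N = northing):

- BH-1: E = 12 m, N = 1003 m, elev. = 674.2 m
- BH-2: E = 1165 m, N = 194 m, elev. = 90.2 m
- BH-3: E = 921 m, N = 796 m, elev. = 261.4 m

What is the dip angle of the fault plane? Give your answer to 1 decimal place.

23.9°

Let the plane be z = a·E + b·N + c.
BH-2−BH-1: 1153a − 809b = −584;  BH-3−BH-1: 909a − 207b = −412.8.
Solving gives a = −0.42896, b = 0.11052.
Gradient magnitude |∇z| = √(a² + b²) = √(0.18400 + 0.01222) = 0.44297.
True dip = arctan(0.44297) = 23.9°, dipping toward ESE (azimuth ≈ 104°).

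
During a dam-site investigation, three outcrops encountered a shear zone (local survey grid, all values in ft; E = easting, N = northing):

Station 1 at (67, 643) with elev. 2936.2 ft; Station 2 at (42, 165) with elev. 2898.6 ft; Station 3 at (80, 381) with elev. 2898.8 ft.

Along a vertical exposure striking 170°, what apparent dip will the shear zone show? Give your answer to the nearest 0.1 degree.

12.4°

Two edge vectors: Station 1→Station 2 = (-25, -478, -37.6), Station 1→Station 3 = (13, -262, -37.4).
Normal n = (Station 1→Station 2) × (Station 1→Station 3) = (8026, -1423.8, 12764).
So ∂z/∂E = −n_x/n_z = −0.62880 and ∂z/∂N = −n_y/n_z = 0.11155.
Unit vector along 170° is (sin 170°, cos 170°) = (0.1736, -0.9848).
Slope in that direction = a·(0.1736) + b·(-0.9848) = −0.21904.
Apparent dip = arctan|0.21904| = 12.4° (true dip is 32.6°, so apparent ≤ true as expected).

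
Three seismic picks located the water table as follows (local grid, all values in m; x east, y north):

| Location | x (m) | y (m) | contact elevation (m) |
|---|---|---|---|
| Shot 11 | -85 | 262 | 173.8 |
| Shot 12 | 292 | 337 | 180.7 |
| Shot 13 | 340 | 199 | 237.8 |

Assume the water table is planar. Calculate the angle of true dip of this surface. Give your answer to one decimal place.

21.4°

Two edge vectors: Shot 11→Shot 12 = (377, 75, 6.9), Shot 11→Shot 13 = (425, -63, 64).
Normal n = (Shot 11→Shot 12) × (Shot 11→Shot 13) = (5234.7, -21195.5, -55626).
So ∂z/∂x = −n_x/n_z = 0.09411 and ∂z/∂y = −n_y/n_z = −0.38104.
Gradient magnitude |∇z| = √(a² + b²) = √(0.00886 + 0.14519) = 0.39248.
True dip = arctan(0.39248) = 21.4°, dipping toward NNW (azimuth ≈ 346°).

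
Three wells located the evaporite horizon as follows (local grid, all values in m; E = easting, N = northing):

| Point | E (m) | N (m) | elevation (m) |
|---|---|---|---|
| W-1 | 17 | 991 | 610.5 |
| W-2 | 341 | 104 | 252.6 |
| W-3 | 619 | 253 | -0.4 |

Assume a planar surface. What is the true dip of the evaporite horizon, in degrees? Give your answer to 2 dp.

Two edge vectors: W-1→W-2 = (324, -887, -357.9), W-1→W-3 = (602, -738, -610.9).
Normal n = (W-1→W-2) × (W-1→W-3) = (277738.1, -17524.2, 294862).
So ∂z/∂E = −n_x/n_z = −0.94193 and ∂z/∂N = −n_y/n_z = 0.05943.
Gradient magnitude |∇z| = √(a² + b²) = √(0.88722 + 0.00353) = 0.94380.
True dip = arctan(0.94380) = 43.34°, dipping toward E (azimuth ≈ 094°).

43.34°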